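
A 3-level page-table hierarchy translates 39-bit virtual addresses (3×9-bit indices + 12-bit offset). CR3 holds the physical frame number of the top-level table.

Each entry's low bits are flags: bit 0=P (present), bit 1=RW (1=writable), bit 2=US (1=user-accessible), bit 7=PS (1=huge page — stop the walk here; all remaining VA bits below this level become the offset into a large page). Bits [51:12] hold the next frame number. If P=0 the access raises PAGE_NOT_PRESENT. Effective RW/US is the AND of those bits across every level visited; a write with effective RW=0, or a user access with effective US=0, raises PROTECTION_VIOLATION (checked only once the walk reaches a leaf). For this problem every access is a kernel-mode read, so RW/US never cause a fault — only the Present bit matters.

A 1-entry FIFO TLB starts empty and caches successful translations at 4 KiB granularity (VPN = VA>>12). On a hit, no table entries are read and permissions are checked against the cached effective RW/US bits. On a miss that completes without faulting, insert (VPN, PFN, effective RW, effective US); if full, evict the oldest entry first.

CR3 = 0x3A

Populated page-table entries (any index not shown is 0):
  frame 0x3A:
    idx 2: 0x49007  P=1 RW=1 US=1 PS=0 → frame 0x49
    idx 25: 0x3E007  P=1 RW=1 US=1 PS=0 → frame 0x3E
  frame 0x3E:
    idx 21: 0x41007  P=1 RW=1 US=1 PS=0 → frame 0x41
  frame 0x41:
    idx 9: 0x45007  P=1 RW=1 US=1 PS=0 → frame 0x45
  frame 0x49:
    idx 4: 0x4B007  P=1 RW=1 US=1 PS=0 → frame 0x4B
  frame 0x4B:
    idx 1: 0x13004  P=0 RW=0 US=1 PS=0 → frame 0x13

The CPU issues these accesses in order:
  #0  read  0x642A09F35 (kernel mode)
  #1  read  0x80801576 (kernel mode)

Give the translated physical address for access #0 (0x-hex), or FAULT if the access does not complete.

Walk each access:
#0 VA=0x642A09F35 (r,kernel):
  L0: frame=0x3A idx=25 entry=0x3E007 [P=1 RW=1 US=1 PS=0]
  L1: frame=0x3E idx=21 entry=0x41007 [P=1 RW=1 US=1 PS=0]
  L2: frame=0x41 idx=9 entry=0x45007 [P=1 RW=1 US=1 PS=0]
  ✓ 0x45F35  — 3 lookups
#1 VA=0x80801576 (r,kernel):
  L0: frame=0x3A idx=2 entry=0x49007 [P=1 RW=1 US=1 PS=0]
  L1: frame=0x49 idx=4 entry=0x4B007 [P=1 RW=1 US=1 PS=0]
  L2: frame=0x4B idx=1 entry=0x13004 [P=0 RW=0 US=1 PS=0]
  → PAGE_NOT_PRESENT  (3 entries read)

Access #0 PA: 0x45F35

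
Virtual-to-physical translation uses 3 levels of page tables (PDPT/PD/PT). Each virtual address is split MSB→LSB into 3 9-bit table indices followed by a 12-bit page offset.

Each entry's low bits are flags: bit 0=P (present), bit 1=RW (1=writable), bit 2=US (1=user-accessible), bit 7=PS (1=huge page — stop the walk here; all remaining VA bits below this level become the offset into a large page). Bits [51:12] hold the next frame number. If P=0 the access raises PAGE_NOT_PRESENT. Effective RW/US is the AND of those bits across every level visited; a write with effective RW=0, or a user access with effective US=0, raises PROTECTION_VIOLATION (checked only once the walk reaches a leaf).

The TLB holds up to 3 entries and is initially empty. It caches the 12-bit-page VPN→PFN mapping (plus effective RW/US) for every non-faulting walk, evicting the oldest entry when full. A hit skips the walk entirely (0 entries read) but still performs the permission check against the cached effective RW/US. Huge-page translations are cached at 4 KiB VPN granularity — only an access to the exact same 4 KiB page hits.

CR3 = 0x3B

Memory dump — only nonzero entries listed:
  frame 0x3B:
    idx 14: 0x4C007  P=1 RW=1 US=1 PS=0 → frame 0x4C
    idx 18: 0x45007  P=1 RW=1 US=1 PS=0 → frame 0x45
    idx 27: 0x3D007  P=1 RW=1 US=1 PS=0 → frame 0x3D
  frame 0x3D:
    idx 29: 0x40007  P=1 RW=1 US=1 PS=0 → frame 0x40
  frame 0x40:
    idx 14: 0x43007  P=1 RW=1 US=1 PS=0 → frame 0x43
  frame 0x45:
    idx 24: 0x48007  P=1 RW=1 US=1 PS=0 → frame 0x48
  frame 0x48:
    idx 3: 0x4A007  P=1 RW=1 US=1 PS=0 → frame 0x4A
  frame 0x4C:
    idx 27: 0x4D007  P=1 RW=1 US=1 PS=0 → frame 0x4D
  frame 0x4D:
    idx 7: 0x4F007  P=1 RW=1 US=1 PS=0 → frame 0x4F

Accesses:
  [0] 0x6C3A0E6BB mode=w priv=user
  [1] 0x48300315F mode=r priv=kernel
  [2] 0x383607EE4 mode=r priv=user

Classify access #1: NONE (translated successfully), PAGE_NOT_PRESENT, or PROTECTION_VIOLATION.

Per-access translation:
#0 VA=0x6C3A0E6BB (w,user):
  L0: frame=0x3B idx=27 entry=0x3D007 [P=1 RW=1 US=1 PS=0]
  L1: frame=0x3D idx=29 entry=0x40007 [P=1 RW=1 US=1 PS=0]
  L2: frame=0x40 idx=14 entry=0x43007 [P=1 RW=1 US=1 PS=0]
  → PA=0x436BB  (3 entries read)
#1 VA=0x48300315F (r,kernel):
  L0: frame=0x3B idx=18 entry=0x45007 [P=1 RW=1 US=1 PS=0]
  L1: frame=0x45 idx=24 entry=0x48007 [P=1 RW=1 US=1 PS=0]
  L2: frame=0x48 idx=3 entry=0x4A007 [P=1 RW=1 US=1 PS=0]
  → PA=0x4A15F  (3 entries read)
#2 VA=0x383607EE4 (r,user):
  L0: frame=0x3B idx=14 entry=0x4C007 [P=1 RW=1 US=1 PS=0]
  L1: frame=0x4C idx=27 entry=0x4D007 [P=1 RW=1 US=1 PS=0]
  L2: frame=0x4D idx=7 entry=0x4F007 [P=1 RW=1 US=1 PS=0]
  → PA=0x4FEE4  (3 entries read)

Access #1 fault: NONE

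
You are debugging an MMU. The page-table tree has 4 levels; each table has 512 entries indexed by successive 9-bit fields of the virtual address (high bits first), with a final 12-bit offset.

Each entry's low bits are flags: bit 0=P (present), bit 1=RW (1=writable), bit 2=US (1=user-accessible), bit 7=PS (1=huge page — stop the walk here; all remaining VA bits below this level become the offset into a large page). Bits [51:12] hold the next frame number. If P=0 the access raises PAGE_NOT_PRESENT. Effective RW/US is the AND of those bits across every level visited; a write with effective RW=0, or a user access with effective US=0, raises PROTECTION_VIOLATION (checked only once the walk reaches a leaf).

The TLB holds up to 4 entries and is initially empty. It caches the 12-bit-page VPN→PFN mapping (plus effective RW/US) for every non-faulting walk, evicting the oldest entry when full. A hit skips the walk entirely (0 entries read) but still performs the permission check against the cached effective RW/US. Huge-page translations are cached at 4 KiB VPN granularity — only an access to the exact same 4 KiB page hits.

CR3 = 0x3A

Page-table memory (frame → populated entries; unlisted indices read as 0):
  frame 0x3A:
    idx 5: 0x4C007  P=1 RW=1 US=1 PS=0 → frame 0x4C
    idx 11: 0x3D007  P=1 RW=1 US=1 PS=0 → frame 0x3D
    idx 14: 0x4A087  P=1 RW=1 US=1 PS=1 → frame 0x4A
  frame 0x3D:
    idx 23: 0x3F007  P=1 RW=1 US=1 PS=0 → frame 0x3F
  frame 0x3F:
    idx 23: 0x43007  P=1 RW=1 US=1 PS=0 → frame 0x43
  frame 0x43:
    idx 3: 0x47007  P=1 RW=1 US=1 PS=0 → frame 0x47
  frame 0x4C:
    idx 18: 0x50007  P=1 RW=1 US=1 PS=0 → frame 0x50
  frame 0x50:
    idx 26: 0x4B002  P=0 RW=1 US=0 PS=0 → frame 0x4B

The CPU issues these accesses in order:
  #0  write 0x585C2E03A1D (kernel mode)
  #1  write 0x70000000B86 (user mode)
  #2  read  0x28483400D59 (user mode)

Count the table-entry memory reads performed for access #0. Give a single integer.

Walk each access:
#0 VA=0x585C2E03A1D (w,kernel):
  lvl0: tbl 0x3A, slot 11 ⇒ 0x3D007 (P1/RW1/US1/PS0)
  lvl1: tbl 0x3D, slot 23 ⇒ 0x3F007 (P1/RW1/US1/PS0)
  lvl2: tbl 0x3F, slot 23 ⇒ 0x43007 (P1/RW1/US1/PS0)
  lvl3: tbl 0x43, slot 3 ⇒ 0x47007 (P1/RW1/US1/PS0)
  ✓ 0x47A1D  — 4 lookups
#1 VA=0x70000000B86 (w,user):
  lvl0: tbl 0x3A, slot 14 ⇒ 0x4A087 (P1/RW1/US1/PS1)
  ✓ 0x4AB86 (huge @L0)  — 1 lookups
#2 VA=0x28483400D59 (r,user):
  lvl0: tbl 0x3A, slot 5 ⇒ 0x4C007 (P1/RW1/US1/PS0)
  lvl1: tbl 0x4C, slot 18 ⇒ 0x50007 (P1/RW1/US1/PS0)
  lvl2: tbl 0x50, slot 26 ⇒ 0x4B002 (P0/RW1/US0/PS0)
  → PAGE_NOT_PRESENT  (3 entries read)

Entries read for #0: 4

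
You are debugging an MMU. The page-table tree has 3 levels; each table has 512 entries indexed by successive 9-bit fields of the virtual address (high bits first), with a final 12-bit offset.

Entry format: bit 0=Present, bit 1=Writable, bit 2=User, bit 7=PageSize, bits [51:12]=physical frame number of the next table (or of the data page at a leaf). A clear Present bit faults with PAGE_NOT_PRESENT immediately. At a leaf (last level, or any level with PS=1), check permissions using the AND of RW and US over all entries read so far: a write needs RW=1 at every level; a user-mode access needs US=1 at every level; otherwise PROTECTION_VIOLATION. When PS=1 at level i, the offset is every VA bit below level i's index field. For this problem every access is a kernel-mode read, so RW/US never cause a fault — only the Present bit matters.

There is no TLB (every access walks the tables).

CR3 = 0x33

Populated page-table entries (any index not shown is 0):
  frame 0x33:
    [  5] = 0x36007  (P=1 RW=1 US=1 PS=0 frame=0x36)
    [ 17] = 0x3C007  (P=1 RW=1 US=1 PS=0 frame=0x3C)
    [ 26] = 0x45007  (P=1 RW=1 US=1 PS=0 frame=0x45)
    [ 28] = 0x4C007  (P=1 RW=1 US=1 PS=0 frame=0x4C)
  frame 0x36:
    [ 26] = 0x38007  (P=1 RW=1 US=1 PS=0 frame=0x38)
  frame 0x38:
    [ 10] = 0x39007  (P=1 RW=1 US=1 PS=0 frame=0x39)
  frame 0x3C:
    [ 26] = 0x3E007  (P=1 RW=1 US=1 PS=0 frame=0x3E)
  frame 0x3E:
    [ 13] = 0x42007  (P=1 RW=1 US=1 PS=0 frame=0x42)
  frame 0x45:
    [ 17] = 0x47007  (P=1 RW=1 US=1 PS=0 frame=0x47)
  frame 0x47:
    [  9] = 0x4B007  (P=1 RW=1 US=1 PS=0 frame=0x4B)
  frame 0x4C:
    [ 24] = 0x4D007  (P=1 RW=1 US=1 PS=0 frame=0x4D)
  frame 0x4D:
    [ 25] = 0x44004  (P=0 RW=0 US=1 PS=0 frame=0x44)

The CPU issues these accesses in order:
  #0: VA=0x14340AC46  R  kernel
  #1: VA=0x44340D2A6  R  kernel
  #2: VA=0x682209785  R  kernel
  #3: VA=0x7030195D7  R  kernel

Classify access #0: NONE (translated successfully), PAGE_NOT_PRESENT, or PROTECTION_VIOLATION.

Per-access translation:
#0 VA=0x14340AC46 (r,kernel):
  [0] read 0x33 idx=5: raw=0x36007 flags P=1 W=1 U=1 S=0
  [1] read 0x36 idx=26: raw=0x38007 flags P=1 W=1 U=1 S=0
  [2] read 0x38 idx=10: raw=0x39007 flags P=1 W=1 U=1 S=0
  ⇒ phys 0x39C46  [3 reads]
#1 VA=0x44340D2A6 (r,kernel):
  [0] read 0x33 idx=17: raw=0x3C007 flags P=1 W=1 U=1 S=0
  [1] read 0x3C idx=26: raw=0x3E007 flags P=1 W=1 U=1 S=0
  [2] read 0x3E idx=13: raw=0x42007 flags P=1 W=1 U=1 S=0
  ⇒ phys 0x422A6  [3 reads]
#2 VA=0x682209785 (r,kernel):
  [0] read 0x33 idx=26: raw=0x45007 flags P=1 W=1 U=1 S=0
  [1] read 0x45 idx=17: raw=0x47007 flags P=1 W=1 U=1 S=0
  [2] read 0x47 idx=9: raw=0x4B007 flags P=1 W=1 U=1 S=0
  ⇒ phys 0x4B785  [3 reads]
#3 VA=0x7030195D7 (r,kernel):
  [0] read 0x33 idx=28: raw=0x4C007 flags P=1 W=1 U=1 S=0
  [1] read 0x4C idx=24: raw=0x4D007 flags P=1 W=1 U=1 S=0
  [2] read 0x4D idx=25: raw=0x44004 flags P=0 W=0 U=1 S=0
  ⇒ fault: PAGE_NOT_PRESENT  — 3 lookups

Access #0 fault: NONE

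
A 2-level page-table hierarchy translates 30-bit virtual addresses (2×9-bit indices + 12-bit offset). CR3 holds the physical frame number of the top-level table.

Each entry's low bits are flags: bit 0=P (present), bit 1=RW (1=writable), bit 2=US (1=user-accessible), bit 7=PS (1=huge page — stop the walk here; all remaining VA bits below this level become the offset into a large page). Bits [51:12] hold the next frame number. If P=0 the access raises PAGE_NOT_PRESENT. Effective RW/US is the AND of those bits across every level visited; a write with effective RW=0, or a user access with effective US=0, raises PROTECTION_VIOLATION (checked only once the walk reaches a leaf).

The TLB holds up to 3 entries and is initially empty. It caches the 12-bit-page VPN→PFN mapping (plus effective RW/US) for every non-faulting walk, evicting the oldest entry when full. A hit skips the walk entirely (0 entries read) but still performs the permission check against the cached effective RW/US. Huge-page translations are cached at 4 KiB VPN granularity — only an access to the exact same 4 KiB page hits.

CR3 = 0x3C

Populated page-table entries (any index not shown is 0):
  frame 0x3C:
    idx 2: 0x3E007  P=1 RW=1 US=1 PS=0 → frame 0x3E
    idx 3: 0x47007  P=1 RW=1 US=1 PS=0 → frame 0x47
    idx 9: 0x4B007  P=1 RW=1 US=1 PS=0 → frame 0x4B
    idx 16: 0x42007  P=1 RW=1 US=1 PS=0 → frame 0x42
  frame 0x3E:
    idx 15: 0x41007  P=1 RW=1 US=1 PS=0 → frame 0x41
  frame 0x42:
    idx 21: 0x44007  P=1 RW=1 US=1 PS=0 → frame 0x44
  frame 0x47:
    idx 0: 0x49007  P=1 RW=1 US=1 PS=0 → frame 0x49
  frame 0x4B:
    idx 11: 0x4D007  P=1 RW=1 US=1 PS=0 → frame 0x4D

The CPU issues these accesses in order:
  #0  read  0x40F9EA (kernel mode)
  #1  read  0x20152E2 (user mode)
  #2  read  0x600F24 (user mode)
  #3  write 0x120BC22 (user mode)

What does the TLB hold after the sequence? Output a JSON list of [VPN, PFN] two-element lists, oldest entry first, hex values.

Walk each access:
#0 VA=0x40F9EA (r,kernel):
  L0: frame=0x3C idx=2 entry=0x3E007 [P=1 RW=1 US=1 PS=0]
  L1: frame=0x3E idx=15 entry=0x41007 [P=1 RW=1 US=1 PS=0]
  → PA=0x419EA  (2 entries read)
#1 VA=0x20152E2 (r,user):
  L0: frame=0x3C idx=16 entry=0x42007 [P=1 RW=1 US=1 PS=0]
  L1: frame=0x42 idx=21 entry=0x44007 [P=1 RW=1 US=1 PS=0]
  → PA=0x442E2  (2 entries read)
#2 VA=0x600F24 (r,user):
  L0: frame=0x3C idx=3 entry=0x47007 [P=1 RW=1 US=1 PS=0]
  L1: frame=0x47 idx=0 entry=0x49007 [P=1 RW=1 US=1 PS=0]
  → PA=0x49F24  (2 entries read)
#3 VA=0x120BC22 (w,user):
  L0: frame=0x3C idx=9 entry=0x4B007 [P=1 RW=1 US=1 PS=0]
  L1: frame=0x4B idx=11 entry=0x4D007 [P=1 RW=1 US=1 PS=0]
  → PA=0x4DC22  (2 entries read)

TLB: [["0x2015", "0x44"], ["0x600", "0x49"], ["0x120B", "0x4D"]]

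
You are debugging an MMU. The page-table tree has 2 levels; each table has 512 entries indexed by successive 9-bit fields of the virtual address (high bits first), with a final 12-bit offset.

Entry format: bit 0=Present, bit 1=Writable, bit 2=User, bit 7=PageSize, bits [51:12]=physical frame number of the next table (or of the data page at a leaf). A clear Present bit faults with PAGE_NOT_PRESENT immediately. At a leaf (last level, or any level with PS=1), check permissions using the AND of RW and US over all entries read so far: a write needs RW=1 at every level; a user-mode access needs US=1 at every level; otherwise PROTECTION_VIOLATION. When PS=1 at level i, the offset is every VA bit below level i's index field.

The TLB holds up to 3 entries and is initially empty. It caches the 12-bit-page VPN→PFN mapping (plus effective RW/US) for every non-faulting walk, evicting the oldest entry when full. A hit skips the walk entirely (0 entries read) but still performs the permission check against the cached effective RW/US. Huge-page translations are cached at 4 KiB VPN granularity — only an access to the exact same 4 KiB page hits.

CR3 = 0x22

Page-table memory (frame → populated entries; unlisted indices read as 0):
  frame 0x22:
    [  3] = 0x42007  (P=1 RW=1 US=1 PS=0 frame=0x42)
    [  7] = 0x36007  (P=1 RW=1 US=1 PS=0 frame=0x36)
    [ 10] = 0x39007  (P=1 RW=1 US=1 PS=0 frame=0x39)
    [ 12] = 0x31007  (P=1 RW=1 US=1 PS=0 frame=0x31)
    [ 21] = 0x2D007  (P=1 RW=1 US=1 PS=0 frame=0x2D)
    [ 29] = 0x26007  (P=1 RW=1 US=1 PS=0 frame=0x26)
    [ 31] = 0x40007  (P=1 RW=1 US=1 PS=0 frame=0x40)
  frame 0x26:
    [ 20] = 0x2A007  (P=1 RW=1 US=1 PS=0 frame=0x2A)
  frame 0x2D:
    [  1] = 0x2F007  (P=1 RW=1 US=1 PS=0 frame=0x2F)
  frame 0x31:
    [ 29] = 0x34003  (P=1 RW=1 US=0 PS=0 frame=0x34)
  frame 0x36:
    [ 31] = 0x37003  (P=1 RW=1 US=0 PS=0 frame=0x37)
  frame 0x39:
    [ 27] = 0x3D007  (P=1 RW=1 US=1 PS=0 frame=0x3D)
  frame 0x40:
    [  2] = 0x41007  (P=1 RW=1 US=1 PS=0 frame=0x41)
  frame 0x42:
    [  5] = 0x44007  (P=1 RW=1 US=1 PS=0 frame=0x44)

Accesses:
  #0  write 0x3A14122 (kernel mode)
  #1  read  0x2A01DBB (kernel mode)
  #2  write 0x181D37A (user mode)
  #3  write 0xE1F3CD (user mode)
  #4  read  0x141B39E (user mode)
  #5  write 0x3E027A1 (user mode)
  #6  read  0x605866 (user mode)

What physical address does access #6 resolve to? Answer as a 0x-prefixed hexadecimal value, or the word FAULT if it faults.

Per-access translation:
#0 VA=0x3A14122 (w,kernel):
  [0] read 0x22 idx=29: raw=0x26007 flags P=1 W=1 U=1 S=0
  [1] read 0x26 idx=20: raw=0x2A007 flags P=1 W=1 U=1 S=0
  ✓ 0x2A122  — 2 lookups
#1 VA=0x2A01DBB (r,kernel):
  [0] read 0x22 idx=21: raw=0x2D007 flags P=1 W=1 U=1 S=0
  [1] read 0x2D idx=1: raw=0x2F007 flags P=1 W=1 U=1 S=0
  ✓ 0x2FDBB  — 2 lookups
#2 VA=0x181D37A (w,user):
  [0] read 0x22 idx=12: raw=0x31007 flags P=1 W=1 U=1 S=0
  [1] read 0x31 idx=29: raw=0x34003 flags P=1 W=1 U=0 S=0
  ⇒ fault: PROTECTION_VIOLATION  — 2 lookups
#3 VA=0xE1F3CD (w,user):
  [0] read 0x22 idx=7: raw=0x36007 flags P=1 W=1 U=1 S=0
  [1] read 0x36 idx=31: raw=0x37003 flags P=1 W=1 U=0 S=0
  ⇒ fault: PROTECTION_VIOLATION  — 2 lookups
#4 VA=0x141B39E (r,user):
  [0] read 0x22 idx=10: raw=0x39007 flags P=1 W=1 U=1 S=0
  [1] read 0x39 idx=27: raw=0x3D007 flags P=1 W=1 U=1 S=0
  ✓ 0x3D39E  — 2 lookups
#5 VA=0x3E027A1 (w,user):
  [0] read 0x22 idx=31: raw=0x40007 flags P=1 W=1 U=1 S=0
  [1] read 0x40 idx=2: raw=0x41007 flags P=1 W=1 U=1 S=0
  ✓ 0x417A1  — 2 lookups
#6 VA=0x605866 (r,user):
  [0] read 0x22 idx=3: raw=0x42007 flags P=1 W=1 U=1 S=0
  [1] read 0x42 idx=5: raw=0x44007 flags P=1 W=1 U=1 S=0
  ✓ 0x44866  — 2 lookups

Access #6 PA: 0x44866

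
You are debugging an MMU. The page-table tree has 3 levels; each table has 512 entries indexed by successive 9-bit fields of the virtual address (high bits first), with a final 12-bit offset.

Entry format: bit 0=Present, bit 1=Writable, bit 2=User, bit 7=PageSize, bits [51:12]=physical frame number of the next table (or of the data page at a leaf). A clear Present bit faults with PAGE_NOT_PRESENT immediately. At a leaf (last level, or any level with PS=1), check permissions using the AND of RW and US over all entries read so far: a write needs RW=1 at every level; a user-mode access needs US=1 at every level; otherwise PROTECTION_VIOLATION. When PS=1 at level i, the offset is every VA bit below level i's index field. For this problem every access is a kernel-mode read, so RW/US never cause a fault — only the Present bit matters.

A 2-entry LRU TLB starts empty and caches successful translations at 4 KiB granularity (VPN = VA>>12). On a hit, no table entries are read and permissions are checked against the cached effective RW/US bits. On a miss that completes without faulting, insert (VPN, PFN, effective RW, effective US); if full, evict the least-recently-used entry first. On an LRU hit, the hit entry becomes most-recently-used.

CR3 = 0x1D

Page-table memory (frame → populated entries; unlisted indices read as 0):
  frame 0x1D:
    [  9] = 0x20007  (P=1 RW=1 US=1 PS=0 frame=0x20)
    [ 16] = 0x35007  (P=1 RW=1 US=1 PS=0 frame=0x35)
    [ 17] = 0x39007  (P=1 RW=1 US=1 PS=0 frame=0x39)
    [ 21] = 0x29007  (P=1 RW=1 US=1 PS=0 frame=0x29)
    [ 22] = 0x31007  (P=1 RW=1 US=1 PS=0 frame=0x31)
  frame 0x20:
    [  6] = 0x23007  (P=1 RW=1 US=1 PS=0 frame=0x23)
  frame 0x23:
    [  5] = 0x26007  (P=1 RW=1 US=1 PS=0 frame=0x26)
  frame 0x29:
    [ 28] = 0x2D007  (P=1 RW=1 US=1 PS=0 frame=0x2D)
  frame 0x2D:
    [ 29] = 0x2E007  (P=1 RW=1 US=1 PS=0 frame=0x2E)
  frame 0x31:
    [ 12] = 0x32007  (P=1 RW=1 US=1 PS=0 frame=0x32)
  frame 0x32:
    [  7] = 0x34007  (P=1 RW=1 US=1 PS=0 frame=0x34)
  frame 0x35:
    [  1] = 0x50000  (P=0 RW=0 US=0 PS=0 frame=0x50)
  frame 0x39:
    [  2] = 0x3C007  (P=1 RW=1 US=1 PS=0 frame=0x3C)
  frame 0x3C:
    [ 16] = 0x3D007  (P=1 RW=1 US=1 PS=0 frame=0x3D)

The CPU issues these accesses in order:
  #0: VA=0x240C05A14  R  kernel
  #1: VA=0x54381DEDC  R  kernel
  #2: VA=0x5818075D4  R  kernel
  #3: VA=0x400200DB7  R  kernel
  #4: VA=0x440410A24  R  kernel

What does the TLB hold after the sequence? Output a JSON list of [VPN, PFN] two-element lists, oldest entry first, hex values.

Walk each access:
#0 VA=0x240C05A14 (r,kernel):
  [0] read 0x1D idx=9: raw=0x20007 flags P=1 W=1 U=1 S=0
  [1] read 0x20 idx=6: raw=0x23007 flags P=1 W=1 U=1 S=0
  [2] read 0x23 idx=5: raw=0x26007 flags P=1 W=1 U=1 S=0
  ⇒ phys 0x26A14  [3 reads]
#1 VA=0x54381DEDC (r,kernel):
  [0] read 0x1D idx=21: raw=0x29007 flags P=1 W=1 U=1 S=0
  [1] read 0x29 idx=28: raw=0x2D007 flags P=1 W=1 U=1 S=0
  [2] read 0x2D idx=29: raw=0x2E007 flags P=1 W=1 U=1 S=0
  ⇒ phys 0x2EEDC  [3 reads]
#2 VA=0x5818075D4 (r,kernel):
  [0] read 0x1D idx=22: raw=0x31007 flags P=1 W=1 U=1 S=0
  [1] read 0x31 idx=12: raw=0x32007 flags P=1 W=1 U=1 S=0
  [2] read 0x32 idx=7: raw=0x34007 flags P=1 W=1 U=1 S=0
  ⇒ phys 0x345D4  [3 reads]
#3 VA=0x400200DB7 (r,kernel):
  [0] read 0x1D idx=16: raw=0x35007 flags P=1 W=1 U=1 S=0
  [1] read 0x35 idx=1: raw=0x50000 flags P=0 W=0 U=0 S=0
  ✗ PAGE_NOT_PRESENT  [2 reads]
#4 VA=0x440410A24 (r,kernel):
  [0] read 0x1D idx=17: raw=0x39007 flags P=1 W=1 U=1 S=0
  [1] read 0x39 idx=2: raw=0x3C007 flags P=1 W=1 U=1 S=0
  [2] read 0x3C idx=16: raw=0x3D007 flags P=1 W=1 U=1 S=0
  ⇒ phys 0x3DA24  [3 reads]

TLB: [["0x581807", "0x34"], ["0x440410", "0x3D"]]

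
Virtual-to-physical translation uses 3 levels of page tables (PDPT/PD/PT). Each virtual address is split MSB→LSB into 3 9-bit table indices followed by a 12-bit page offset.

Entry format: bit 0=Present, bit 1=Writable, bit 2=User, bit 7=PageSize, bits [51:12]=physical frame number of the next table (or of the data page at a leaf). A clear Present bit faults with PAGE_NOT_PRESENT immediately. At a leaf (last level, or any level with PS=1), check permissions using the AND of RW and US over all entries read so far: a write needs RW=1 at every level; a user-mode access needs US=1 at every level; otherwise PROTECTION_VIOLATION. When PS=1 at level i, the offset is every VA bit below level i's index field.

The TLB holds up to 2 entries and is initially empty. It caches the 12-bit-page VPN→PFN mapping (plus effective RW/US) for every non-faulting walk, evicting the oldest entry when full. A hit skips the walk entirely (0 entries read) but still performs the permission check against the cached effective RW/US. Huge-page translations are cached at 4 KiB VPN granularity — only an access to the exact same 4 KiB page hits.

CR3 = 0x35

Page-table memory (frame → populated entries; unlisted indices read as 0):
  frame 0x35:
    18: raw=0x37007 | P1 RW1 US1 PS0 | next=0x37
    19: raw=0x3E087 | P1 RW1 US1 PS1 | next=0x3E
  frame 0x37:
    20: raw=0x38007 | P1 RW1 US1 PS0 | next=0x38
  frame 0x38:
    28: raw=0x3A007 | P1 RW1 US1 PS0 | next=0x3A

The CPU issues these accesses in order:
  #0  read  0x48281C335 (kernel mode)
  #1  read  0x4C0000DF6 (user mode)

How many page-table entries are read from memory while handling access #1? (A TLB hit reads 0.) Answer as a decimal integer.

Walk each access:
#0 VA=0x48281C335 (r,kernel):
  [0] read 0x35 idx=18: raw=0x37007 flags P=1 W=1 U=1 S=0
  [1] read 0x37 idx=20: raw=0x38007 flags P=1 W=1 U=1 S=0
  [2] read 0x38 idx=28: raw=0x3A007 flags P=1 W=1 U=1 S=0
  ✓ 0x3A335  — 3 lookups
#1 VA=0x4C0000DF6 (r,user):
  [0] read 0x35 idx=19: raw=0x3E087 flags P=1 W=1 U=1 S=1
  ✓ 0x3EDF6 (huge @L0)  — 1 lookups

Entries read for #1: 1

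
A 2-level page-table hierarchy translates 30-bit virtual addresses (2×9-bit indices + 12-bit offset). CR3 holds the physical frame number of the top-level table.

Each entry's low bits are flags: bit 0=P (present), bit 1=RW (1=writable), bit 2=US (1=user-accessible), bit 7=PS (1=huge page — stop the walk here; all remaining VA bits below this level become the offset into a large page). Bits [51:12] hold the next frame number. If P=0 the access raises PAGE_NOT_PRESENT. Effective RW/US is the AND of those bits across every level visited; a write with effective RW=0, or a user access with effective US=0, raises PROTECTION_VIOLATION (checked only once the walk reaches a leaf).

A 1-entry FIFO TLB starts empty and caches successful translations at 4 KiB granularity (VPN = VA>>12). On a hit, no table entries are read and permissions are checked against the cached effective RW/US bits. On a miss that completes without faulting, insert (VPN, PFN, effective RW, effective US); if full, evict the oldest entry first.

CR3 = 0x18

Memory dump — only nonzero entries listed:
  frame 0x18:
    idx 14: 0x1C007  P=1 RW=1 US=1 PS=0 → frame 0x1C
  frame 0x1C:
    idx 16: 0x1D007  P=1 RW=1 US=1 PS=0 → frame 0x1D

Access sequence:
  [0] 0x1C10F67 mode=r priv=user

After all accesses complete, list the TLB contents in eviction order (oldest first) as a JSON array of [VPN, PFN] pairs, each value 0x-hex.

Walk each access:
#0 VA=0x1C10F67 (r,user):
  L0: frame=0x18 idx=14 entry=0x1C007 [P=1 RW=1 US=1 PS=0]
  L1: frame=0x1C idx=16 entry=0x1D007 [P=1 RW=1 US=1 PS=0]
  ✓ 0x1DF67  — 2 lookups

TLB: [["0x1C10", "0x1D"]]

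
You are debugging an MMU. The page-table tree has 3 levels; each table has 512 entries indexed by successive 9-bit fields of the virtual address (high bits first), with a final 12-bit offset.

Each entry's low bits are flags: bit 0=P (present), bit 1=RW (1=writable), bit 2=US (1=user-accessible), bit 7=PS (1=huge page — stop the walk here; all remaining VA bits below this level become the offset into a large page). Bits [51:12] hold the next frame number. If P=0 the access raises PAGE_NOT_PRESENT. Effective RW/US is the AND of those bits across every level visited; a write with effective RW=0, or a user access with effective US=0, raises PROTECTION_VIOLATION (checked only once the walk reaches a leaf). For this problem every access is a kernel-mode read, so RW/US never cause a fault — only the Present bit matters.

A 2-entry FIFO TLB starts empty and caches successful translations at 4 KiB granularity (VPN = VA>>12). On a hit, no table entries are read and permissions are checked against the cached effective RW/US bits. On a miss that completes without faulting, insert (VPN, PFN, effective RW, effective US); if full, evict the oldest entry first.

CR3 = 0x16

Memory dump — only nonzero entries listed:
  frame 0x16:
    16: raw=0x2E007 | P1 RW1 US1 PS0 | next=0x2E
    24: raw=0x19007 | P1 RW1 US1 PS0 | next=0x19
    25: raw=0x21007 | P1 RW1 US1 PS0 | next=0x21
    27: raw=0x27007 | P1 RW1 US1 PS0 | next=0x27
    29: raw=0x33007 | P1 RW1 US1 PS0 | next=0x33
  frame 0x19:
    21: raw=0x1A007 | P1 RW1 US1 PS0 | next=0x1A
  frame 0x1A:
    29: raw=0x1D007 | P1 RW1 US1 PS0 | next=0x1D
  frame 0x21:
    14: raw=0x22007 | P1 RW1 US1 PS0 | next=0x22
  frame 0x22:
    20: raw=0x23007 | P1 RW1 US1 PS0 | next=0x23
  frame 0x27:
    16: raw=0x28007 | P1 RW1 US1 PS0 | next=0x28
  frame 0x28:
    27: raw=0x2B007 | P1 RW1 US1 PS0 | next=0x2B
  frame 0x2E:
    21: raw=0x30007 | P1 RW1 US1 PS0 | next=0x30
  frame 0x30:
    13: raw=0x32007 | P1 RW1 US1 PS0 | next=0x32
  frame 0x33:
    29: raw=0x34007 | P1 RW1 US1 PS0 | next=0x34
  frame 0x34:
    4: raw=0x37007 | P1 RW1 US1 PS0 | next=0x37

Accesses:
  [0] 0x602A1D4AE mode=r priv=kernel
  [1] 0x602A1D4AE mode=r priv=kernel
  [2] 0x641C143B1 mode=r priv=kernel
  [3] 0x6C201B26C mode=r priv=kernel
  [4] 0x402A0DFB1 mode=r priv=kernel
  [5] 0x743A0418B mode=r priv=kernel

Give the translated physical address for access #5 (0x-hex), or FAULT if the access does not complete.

Per-access translation:
#0 VA=0x602A1D4AE (r,kernel):
  L0 @0x16[24] → 0x19007  P=1,RW=1,US=1,PS=0
  L1 @0x19[21] → 0x1A007  P=1,RW=1,US=1,PS=0
  L2 @0x1A[29] → 0x1D007  P=1,RW=1,US=1,PS=0
  ⇒ phys 0x1D4AE  [3 reads]
#1 VA=0x602A1D4AE (r,kernel):
  TLB hit vpn=0x602A1D → PA=0x1D4AE
#2 VA=0x641C143B1 (r,kernel):
  L0 @0x16[25] → 0x21007  P=1,RW=1,US=1,PS=0
  L1 @0x21[14] → 0x22007  P=1,RW=1,US=1,PS=0
  L2 @0x22[20] → 0x23007  P=1,RW=1,US=1,PS=0
  ⇒ phys 0x233B1  [3 reads]
#3 VA=0x6C201B26C (r,kernel):
  L0 @0x16[27] → 0x27007  P=1,RW=1,US=1,PS=0
  L1 @0x27[16] → 0x28007  P=1,RW=1,US=1,PS=0
  L2 @0x28[27] → 0x2B007  P=1,RW=1,US=1,PS=0
  ⇒ phys 0x2B26C  [3 reads]
#4 VA=0x402A0DFB1 (r,kernel):
  L0 @0x16[16] → 0x2E007  P=1,RW=1,US=1,PS=0
  L1 @0x2E[21] → 0x30007  P=1,RW=1,US=1,PS=0
  L2 @0x30[13] → 0x32007  P=1,RW=1,US=1,PS=0
  ⇒ phys 0x32FB1  [3 reads]
#5 VA=0x743A0418B (r,kernel):
  L0 @0x16[29] → 0x33007  P=1,RW=1,US=1,PS=0
  L1 @0x33[29] → 0x34007  P=1,RW=1,US=1,PS=0
  L2 @0x34[4] → 0x37007  P=1,RW=1,US=1,PS=0
  ⇒ phys 0x3718B  [3 reads]

Access #5 PA: 0x3718B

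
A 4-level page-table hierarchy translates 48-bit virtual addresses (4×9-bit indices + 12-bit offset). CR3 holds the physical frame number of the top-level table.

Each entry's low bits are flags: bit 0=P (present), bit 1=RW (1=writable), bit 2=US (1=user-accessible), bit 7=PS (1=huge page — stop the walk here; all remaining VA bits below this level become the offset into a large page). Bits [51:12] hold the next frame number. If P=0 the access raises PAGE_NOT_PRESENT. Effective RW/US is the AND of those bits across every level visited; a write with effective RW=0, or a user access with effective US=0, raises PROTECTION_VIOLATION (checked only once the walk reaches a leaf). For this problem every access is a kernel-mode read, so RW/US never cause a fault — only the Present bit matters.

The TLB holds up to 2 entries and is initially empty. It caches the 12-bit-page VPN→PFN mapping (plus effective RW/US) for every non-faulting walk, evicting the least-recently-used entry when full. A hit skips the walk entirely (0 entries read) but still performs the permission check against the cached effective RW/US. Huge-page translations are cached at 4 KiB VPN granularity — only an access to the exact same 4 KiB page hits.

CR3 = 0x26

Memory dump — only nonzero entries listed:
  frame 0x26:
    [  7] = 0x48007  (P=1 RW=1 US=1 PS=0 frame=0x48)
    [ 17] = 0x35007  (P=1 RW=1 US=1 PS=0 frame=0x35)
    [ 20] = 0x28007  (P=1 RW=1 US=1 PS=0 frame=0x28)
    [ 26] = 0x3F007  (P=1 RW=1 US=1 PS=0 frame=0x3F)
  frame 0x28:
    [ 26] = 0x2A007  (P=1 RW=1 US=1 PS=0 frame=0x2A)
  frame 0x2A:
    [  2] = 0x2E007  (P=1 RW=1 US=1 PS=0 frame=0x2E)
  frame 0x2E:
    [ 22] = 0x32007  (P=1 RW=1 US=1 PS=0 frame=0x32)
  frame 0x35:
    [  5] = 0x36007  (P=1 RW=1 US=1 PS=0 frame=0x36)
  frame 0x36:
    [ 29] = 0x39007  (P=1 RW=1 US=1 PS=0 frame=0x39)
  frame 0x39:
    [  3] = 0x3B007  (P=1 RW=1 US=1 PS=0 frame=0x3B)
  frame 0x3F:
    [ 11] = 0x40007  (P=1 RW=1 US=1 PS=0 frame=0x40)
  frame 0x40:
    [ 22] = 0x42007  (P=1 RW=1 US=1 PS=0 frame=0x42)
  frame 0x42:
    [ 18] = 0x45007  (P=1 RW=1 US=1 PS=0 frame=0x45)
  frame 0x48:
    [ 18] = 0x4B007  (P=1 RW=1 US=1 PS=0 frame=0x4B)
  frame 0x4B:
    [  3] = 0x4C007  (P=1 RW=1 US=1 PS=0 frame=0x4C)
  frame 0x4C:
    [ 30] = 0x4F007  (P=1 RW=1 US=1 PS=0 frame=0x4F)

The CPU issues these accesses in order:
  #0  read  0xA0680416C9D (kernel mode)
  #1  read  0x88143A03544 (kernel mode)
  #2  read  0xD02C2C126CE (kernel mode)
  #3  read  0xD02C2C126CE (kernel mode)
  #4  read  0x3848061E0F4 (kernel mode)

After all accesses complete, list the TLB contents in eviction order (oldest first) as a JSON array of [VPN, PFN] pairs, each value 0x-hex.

Per-access translation:
#0 VA=0xA0680416C9D (r,kernel):
  [0] read 0x26 idx=20: raw=0x28007 flags P=1 W=1 U=1 S=0
  [1] read 0x28 idx=26: raw=0x2A007 flags P=1 W=1 U=1 S=0
  [2] read 0x2A idx=2: raw=0x2E007 flags P=1 W=1 U=1 S=0
  [3] read 0x2E idx=22: raw=0x32007 flags P=1 W=1 U=1 S=0
  → PA=0x32C9D  (4 entries read)
#1 VA=0x88143A03544 (r,kernel):
  [0] read 0x26 idx=17: raw=0x35007 flags P=1 W=1 U=1 S=0
  [1] read 0x35 idx=5: raw=0x36007 flags P=1 W=1 U=1 S=0
  [2] read 0x36 idx=29: raw=0x39007 flags P=1 W=1 U=1 S=0
  [3] read 0x39 idx=3: raw=0x3B007 flags P=1 W=1 U=1 S=0
  → PA=0x3B544  (4 entries read)
#2 VA=0xD02C2C126CE (r,kernel):
  [0] read 0x26 idx=26: raw=0x3F007 flags P=1 W=1 U=1 S=0
  [1] read 0x3F idx=11: raw=0x40007 flags P=1 W=1 U=1 S=0
  [2] read 0x40 idx=22: raw=0x42007 flags P=1 W=1 U=1 S=0
  [3] read 0x42 idx=18: raw=0x45007 flags P=1 W=1 U=1 S=0
  → PA=0x456CE  (4 entries read)
#3 VA=0xD02C2C126CE (r,kernel):
  TLB hit vpn=0xD02C2C12 → PA=0x456CE
#4 VA=0x3848061E0F4 (r,kernel):
  [0] read 0x26 idx=7: raw=0x48007 flags P=1 W=1 U=1 S=0
  [1] read 0x48 idx=18: raw=0x4B007 flags P=1 W=1 U=1 S=0
  [2] read 0x4B idx=3: raw=0x4C007 flags P=1 W=1 U=1 S=0
  [3] read 0x4C idx=30: raw=0x4F007 flags P=1 W=1 U=1 S=0
  → PA=0x4F0F4  (4 entries read)

TLB: [["0xD02C2C12", "0x45"], ["0x3848061E", "0x4F"]]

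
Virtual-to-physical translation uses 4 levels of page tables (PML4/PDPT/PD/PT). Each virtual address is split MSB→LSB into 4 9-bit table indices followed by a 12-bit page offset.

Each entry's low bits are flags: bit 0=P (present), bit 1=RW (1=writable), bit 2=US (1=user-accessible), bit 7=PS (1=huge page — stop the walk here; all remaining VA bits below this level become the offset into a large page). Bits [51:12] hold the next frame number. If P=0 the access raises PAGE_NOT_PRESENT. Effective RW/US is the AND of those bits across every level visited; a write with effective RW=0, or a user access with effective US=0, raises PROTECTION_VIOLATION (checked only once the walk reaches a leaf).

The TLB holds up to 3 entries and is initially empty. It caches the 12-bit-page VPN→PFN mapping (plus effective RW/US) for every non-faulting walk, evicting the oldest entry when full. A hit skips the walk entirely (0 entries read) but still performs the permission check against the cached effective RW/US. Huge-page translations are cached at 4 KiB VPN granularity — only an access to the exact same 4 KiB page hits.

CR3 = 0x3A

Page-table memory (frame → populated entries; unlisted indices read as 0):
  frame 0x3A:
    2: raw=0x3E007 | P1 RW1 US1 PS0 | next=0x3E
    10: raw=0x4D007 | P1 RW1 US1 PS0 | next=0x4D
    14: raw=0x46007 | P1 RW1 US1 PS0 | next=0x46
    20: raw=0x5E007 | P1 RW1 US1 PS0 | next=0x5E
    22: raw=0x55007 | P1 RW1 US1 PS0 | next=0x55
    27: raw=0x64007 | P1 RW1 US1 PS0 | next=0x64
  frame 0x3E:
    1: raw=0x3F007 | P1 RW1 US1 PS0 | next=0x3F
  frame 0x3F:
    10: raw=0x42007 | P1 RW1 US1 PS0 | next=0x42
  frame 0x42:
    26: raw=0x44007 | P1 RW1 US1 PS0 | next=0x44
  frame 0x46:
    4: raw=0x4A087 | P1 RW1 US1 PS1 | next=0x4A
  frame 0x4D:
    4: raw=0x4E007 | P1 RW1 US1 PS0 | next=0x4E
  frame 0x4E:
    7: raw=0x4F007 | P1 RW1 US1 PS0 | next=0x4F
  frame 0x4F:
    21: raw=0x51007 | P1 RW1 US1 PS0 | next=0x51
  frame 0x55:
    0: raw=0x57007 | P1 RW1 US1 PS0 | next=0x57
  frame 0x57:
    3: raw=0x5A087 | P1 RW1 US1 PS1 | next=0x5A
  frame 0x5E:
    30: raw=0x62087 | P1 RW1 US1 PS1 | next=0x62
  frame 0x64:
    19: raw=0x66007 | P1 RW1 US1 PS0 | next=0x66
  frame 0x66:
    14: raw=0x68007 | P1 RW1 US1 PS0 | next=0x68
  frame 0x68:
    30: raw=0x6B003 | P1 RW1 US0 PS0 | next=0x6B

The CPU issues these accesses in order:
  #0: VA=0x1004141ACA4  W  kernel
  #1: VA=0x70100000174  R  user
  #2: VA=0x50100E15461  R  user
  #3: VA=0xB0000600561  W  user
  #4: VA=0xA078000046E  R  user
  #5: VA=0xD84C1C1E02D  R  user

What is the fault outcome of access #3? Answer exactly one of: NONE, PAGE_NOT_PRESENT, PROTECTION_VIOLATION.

Trace:
#0 VA=0x1004141ACA4 (w,kernel):
  [0] read 0x3A idx=2: raw=0x3E007 flags P=1 W=1 U=1 S=0
  [1] read 0x3E idx=1: raw=0x3F007 flags P=1 W=1 U=1 S=0
  [2] read 0x3F idx=10: raw=0x42007 flags P=1 W=1 U=1 S=0
  [3] read 0x42 idx=26: raw=0x44007 flags P=1 W=1 U=1 S=0
  → PA=0x44CA4  (4 entries read)
#1 VA=0x70100000174 (r,user):
  [0] read 0x3A idx=14: raw=0x46007 flags P=1 W=1 U=1 S=0
  [1] read 0x46 idx=4: raw=0x4A087 flags P=1 W=1 U=1 S=1
  → PA=0x4A174 (huge @L1)  (2 entries read)
#2 VA=0x50100E15461 (r,user):
  [0] read 0x3A idx=10: raw=0x4D007 flags P=1 W=1 U=1 S=0
  [1] read 0x4D idx=4: raw=0x4E007 flags P=1 W=1 U=1 S=0
  [2] read 0x4E idx=7: raw=0x4F007 flags P=1 W=1 U=1 S=0
  [3] read 0x4F idx=21: raw=0x51007 flags P=1 W=1 U=1 S=0
  → PA=0x51461  (4 entries read)
#3 VA=0xB0000600561 (w,user):
  [0] read 0x3A idx=22: raw=0x55007 flags P=1 W=1 U=1 S=0
  [1] read 0x55 idx=0: raw=0x57007 flags P=1 W=1 U=1 S=0
  [2] read 0x57 idx=3: raw=0x5A087 flags P=1 W=1 U=1 S=1
  → PA=0x5A561 (huge @L2)  (3 entries read)
#4 VA=0xA078000046E (r,user):
  [0] read 0x3A idx=20: raw=0x5E007 flags P=1 W=1 U=1 S=0
  [1] read 0x5E idx=30: raw=0x62087 flags P=1 W=1 U=1 S=1
  → PA=0x6246E (huge @L1)  (2 entries read)
#5 VA=0xD84C1C1E02D (r,user):
  [0] read 0x3A idx=27: raw=0x64007 flags P=1 W=1 U=1 S=0
  [1] read 0x64 idx=19: raw=0x66007 flags P=1 W=1 U=1 S=0
  [2] read 0x66 idx=14: raw=0x68007 flags P=1 W=1 U=1 S=0
  [3] read 0x68 idx=30: raw=0x6B003 flags P=1 W=1 U=0 S=0
  ⇒ fault: PROTECTION_VIOLATION  — 4 lookups

Access #3 fault: NONE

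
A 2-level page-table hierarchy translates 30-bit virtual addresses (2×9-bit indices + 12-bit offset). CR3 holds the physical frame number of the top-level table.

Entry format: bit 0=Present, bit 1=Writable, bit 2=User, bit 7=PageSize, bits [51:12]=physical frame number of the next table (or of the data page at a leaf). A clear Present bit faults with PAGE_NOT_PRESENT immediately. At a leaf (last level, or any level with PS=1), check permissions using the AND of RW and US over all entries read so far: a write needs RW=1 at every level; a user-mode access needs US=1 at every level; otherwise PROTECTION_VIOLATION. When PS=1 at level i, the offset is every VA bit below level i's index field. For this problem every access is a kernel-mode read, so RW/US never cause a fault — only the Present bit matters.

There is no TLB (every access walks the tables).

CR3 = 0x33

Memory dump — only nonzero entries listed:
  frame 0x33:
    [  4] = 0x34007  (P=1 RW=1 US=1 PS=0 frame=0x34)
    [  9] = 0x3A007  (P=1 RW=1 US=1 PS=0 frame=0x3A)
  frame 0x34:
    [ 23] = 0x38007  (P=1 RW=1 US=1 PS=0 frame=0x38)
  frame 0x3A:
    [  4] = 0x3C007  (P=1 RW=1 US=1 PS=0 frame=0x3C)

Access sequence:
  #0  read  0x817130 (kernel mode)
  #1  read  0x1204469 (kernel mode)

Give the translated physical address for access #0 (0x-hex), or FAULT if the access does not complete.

Trace:
#0 VA=0x817130 (r,kernel):
  L0 @0x33[4] → 0x34007  P=1,RW=1,US=1,PS=0
  L1 @0x34[23] → 0x38007  P=1,RW=1,US=1,PS=0
  ⇒ phys 0x38130  [2 reads]
#1 VA=0x1204469 (r,kernel):
  L0 @0x33[9] → 0x3A007  P=1,RW=1,US=1,PS=0
  L1 @0x3A[4] → 0x3C007  P=1,RW=1,US=1,PS=0
  ⇒ phys 0x3C469  [2 reads]

Access #0 PA: 0x38130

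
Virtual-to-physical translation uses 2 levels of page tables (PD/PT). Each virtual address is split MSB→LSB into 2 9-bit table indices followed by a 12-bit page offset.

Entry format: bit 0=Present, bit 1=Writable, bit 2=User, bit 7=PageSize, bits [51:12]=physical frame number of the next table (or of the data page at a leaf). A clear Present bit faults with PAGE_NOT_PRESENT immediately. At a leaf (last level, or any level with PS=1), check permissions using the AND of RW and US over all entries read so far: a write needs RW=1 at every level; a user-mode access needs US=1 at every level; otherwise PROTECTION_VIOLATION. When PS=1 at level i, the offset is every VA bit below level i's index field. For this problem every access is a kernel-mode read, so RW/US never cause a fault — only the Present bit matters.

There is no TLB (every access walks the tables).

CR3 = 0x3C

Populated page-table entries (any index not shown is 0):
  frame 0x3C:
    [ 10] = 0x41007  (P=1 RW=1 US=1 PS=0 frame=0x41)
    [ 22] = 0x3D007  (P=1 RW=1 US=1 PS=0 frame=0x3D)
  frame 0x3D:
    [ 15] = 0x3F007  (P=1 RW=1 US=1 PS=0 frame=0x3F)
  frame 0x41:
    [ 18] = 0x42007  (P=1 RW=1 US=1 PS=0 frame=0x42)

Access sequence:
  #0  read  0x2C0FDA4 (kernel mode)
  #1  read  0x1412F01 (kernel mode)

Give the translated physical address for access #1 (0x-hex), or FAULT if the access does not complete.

Walk each access:
#0 VA=0x2C0FDA4 (r,kernel):
  L0: frame=0x3C idx=22 entry=0x3D007 [P=1 RW=1 US=1 PS=0]
  L1: frame=0x3D idx=15 entry=0x3F007 [P=1 RW=1 US=1 PS=0]
  ✓ 0x3FDA4  — 2 lookups
#1 VA=0x1412F01 (r,kernel):
  L0: frame=0x3C idx=10 entry=0x41007 [P=1 RW=1 US=1 PS=0]
  L1: frame=0x41 idx=18 entry=0x42007 [P=1 RW=1 US=1 PS=0]
  ✓ 0x42F01  — 2 lookups

Access #1 PA: 0x42F01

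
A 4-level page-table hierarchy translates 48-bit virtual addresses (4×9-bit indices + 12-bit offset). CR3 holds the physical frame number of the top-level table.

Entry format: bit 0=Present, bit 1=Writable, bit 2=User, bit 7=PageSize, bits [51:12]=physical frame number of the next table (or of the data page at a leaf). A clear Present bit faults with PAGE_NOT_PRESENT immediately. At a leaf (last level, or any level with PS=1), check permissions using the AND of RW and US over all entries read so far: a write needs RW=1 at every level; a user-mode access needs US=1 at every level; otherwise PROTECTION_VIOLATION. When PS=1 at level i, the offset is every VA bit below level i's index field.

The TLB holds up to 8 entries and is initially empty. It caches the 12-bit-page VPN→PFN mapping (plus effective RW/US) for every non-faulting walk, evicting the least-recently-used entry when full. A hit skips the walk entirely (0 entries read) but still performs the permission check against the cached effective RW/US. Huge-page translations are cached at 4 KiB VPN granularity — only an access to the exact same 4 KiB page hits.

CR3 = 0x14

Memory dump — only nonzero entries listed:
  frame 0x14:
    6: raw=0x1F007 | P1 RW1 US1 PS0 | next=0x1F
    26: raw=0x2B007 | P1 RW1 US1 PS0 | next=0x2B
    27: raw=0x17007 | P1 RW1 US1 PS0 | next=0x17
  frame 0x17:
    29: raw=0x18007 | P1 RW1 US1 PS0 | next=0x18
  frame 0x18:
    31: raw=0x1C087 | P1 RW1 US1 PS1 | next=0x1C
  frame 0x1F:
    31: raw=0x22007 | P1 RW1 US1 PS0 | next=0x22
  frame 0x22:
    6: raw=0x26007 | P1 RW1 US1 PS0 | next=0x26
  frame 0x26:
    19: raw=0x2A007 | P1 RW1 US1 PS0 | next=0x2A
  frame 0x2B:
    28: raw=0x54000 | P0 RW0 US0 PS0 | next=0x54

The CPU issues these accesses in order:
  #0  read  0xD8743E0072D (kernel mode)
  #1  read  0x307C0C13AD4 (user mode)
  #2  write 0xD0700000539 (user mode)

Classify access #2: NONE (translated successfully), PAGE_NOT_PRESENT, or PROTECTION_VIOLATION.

Per-access translation:
#0 VA=0xD8743E0072D (r,kernel):
  L0 @0x14[27] → 0x17007  P=1,RW=1,US=1,PS=0
  L1 @0x17[29] → 0x18007  P=1,RW=1,US=1,PS=0
  L2 @0x18[31] → 0x1C087  P=1,RW=1,US=1,PS=1
  ✓ 0x1C72D (huge @L2)  — 3 lookups
#1 VA=0x307C0C13AD4 (r,user):
  L0 @0x14[6] → 0x1F007  P=1,RW=1,US=1,PS=0
  L1 @0x1F[31] → 0x22007  P=1,RW=1,US=1,PS=0
  L2 @0x22[6] → 0x26007  P=1,RW=1,US=1,PS=0
  L3 @0x26[19] → 0x2A007  P=1,RW=1,US=1,PS=0
  ✓ 0x2AAD4  — 4 lookups
#2 VA=0xD0700000539 (w,user):
  L0 @0x14[26] → 0x2B007  P=1,RW=1,US=1,PS=0
  L1 @0x2B[28] → 0x54000  P=0,RW=0,US=0,PS=0
  ✗ PAGE_NOT_PRESENT  [2 reads]

Access #2 fault: PAGE_NOT_PRESENT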